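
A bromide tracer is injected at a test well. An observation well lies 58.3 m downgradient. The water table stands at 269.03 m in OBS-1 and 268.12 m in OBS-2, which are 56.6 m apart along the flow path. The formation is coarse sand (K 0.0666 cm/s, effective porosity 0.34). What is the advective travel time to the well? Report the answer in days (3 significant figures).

21.4 days

Hydraulic gradient i = (269.03 − 268.12) / 56.6 = 0.91 / 56.6 = 0.01608
K = 0.0666 cm/s × 864 = 57.54 m/d
Specific discharge q = 57.54 × 0.01608 = 0.9252 m/d
v = Ki/n = 57.54·0.01608/0.34 = 2.721 m/d
t = L / v = 58.3 / 2.721 = 21.43 d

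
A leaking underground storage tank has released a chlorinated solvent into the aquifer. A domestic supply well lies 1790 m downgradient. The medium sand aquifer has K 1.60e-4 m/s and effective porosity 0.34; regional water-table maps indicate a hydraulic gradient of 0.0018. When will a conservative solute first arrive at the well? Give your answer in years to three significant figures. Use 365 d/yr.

K = 1.60e-4 m/s × 86400 s/d = 13.82 m/d
Specific discharge q = 13.82 × 0.0018 = 0.02488 m/d
v_s = q/n_e = 0.02488/0.34 = 0.07319 m/d
t = L / v = 1790 / 0.07319 = 24460 d
   = 24460 / 365 = 67.0 yr

67.0 years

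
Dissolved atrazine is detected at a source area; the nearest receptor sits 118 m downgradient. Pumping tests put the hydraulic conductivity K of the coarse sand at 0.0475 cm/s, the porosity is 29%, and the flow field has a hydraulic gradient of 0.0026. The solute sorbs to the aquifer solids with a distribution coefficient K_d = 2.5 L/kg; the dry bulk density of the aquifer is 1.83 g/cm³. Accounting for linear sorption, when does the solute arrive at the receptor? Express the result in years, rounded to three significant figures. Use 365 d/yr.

K = 0.0475 cm/s × 864 = 41.04 m/d
q = Ki = 41.04 × 0.0026 = 0.1067 m/d
Seepage velocity v = q / n = 0.1067 / 0.29 = 0.3679 m/d
Retardation R = 1 + ρ_b·K_d/n = 1 + 1.83×2.5/0.29 = 16.78
Contaminant velocity v_c = v/R = 0.3679/16.78 = 0.02193 m/d
t = L/v_c = 118/0.02193 = 5380 d
   = 5380/365 = 14.7 yr

14.7 years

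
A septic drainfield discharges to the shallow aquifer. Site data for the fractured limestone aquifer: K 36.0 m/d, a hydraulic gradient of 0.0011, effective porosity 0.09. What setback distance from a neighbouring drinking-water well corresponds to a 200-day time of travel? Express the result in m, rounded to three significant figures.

Darcy flux q = K·i = 36.0 × 0.0011 = 0.03960 m/d
v_s = q/n_e = 0.03960/0.09 = 0.4400 m/d
L = v × T = 0.4400 × 200 = 88.00 m

88.0 m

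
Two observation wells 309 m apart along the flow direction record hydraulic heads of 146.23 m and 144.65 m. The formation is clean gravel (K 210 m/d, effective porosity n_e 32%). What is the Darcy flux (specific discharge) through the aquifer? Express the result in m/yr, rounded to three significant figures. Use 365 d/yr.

Hydraulic gradient i = (146.23 − 144.65) / 309 = 1.58 / 309 = 0.005113
Darcy flux q = K·i = 210 × 0.005113 = 1.074 m/d
   = 1.074 × 365 = 392 m/yr

392 m/yr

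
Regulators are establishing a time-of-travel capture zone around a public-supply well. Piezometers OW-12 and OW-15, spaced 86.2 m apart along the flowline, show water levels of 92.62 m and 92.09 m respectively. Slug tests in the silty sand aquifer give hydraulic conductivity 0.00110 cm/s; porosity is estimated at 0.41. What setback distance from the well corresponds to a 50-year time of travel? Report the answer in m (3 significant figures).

260 m

Hydraulic gradient i = (92.62 − 92.09) / 86.2 = 0.53 / 86.2 = 0.006148
K = 0.00110 cm/s × 864 = 0.9504 m/d
q = Ki = 0.9504 × 0.006148 = 0.005844 m/d
v = Ki/n = 0.9504·0.006148/0.41 = 0.01425 m/d
T = 50 yr × 365 = 18250 d
L = v × T = 0.01425 × 18250 = 260.1 m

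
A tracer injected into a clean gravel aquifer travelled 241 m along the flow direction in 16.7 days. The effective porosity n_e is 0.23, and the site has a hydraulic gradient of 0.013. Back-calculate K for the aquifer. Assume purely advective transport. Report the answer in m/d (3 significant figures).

255 m/d

v = L / t = 241 / 16.7 = 14.43 m/d
K = v · n / i = 14.43 × 0.23 / 0.013 = 255 m/d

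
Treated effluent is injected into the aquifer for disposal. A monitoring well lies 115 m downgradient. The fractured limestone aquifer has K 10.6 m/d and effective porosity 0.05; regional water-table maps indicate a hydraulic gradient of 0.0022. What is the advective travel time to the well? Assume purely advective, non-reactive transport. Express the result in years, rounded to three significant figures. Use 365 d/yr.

0.676 years

q = Ki = 10.6 × 0.0022 = 0.02332 m/d
Average linear velocity = 0.02332 / 0.05 = 0.4664 m/d
t = L / v = 115 / 0.4664 = 246.6 d
   = 246.6 / 365 = 0.676 yr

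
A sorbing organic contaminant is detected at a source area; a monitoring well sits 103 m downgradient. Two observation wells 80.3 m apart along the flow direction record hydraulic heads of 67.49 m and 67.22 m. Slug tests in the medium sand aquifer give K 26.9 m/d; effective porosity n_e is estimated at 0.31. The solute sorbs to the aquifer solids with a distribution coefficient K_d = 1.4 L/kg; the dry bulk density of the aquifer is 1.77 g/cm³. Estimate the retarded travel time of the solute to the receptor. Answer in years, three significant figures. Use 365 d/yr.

8.70 years

Hydraulic gradient i = (67.49 − 67.22) / 80.3 = 0.27 / 80.3 = 0.003362
Specific discharge q = 26.9 × 0.003362 = 0.09045 m/d
v = Ki/n = 26.9·0.003362/0.31 = 0.2918 m/d
Retardation R = 1 + ρ_b·K_d/n = 1 + 1.77×1.4/0.31 = 8.994
Contaminant velocity v_c = v/R = 0.2918/8.994 = 0.03244 m/d
t = L/v_c = 103/0.03244 = 3175 d
   = 3175/365 = 8.70 yr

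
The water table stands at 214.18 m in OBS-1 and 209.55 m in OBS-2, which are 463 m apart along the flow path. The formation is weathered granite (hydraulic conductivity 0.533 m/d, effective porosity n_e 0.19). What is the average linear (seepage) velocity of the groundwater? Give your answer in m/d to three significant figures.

Hydraulic gradient i = (214.18 − 209.55) / 463 = 4.63 / 463 = 0.01000
Specific discharge q = 0.533 × 0.01000 = 0.005330 m/d
v = Ki/n = 0.533·0.01000/0.19 = 0.02805 m/d

0.0281 m/d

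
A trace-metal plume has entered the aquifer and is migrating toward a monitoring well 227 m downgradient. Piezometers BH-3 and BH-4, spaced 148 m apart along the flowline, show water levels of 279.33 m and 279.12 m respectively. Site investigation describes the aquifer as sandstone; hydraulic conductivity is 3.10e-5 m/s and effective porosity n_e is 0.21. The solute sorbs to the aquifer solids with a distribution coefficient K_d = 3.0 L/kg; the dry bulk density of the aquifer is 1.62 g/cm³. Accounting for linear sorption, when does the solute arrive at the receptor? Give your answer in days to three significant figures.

303000 days

Hydraulic gradient i = (279.33 − 279.12) / 148 = 0.21 / 148 = 0.001419
K = 3.10e-5 m/s × 86400 s/d = 2.678 m/d
q = Ki = 2.678 × 0.001419 = 0.003800 m/d
v = Ki/n = 2.678·0.001419/0.21 = 0.01810 m/d
Retardation R = 1 + ρ_b·K_d/n = 1 + 1.62×3.0/0.21 = 24.14
Contaminant velocity v_c = v/R = 0.01810/24.14 = 7.496e-4 m/d
t = L/v_c = 227/7.496e-4 = 302800 d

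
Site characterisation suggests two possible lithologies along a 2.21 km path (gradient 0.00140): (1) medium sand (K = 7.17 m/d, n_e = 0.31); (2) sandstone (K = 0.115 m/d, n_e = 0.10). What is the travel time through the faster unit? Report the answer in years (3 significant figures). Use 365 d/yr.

187 years

Unit 1 (medium sand): v = 7.17×0.0014/0.31 = 0.03238 m/d, t = 2210/0.03238 = 68250 d
Unit 2 (sandstone): v = 0.115×0.0014/0.10 = 0.001610 m/d, t = 2210/0.001610 = 1.373e6 d
Faster: 68250 d / 365 = 187 yr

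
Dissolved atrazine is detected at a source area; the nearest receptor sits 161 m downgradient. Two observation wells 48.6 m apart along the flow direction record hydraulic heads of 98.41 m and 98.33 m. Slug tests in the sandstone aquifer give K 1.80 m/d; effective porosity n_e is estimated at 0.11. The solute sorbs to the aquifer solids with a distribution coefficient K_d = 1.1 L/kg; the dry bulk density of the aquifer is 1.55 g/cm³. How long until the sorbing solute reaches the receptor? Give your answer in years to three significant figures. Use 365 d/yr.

Hydraulic gradient i = (98.41 − 98.33) / 48.6 = 0.08 / 48.6 = 0.001646
Specific discharge q = 1.80 × 0.001646 = 0.002963 m/d
v_s = q/n_e = 0.002963/0.11 = 0.02694 m/d
Retardation R = 1 + ρ_b·K_d/n = 1 + 1.55×1.1/0.11 = 16.50
Contaminant velocity v_c = v/R = 0.02694/16.50 = 0.001632 m/d
t = L/v_c = 161/0.001632 = 98620 d
   = 98620/365 = 270 yr

270 years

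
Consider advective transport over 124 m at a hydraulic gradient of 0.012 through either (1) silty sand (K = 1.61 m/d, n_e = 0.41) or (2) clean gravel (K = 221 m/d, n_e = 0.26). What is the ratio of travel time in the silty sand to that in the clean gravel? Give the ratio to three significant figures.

216

Unit 1 (silty sand): v = 1.61×0.012/0.41 = 0.04712 m/d, t = 124/0.04712 = 2631 d
Unit 2 (clean gravel): v = 221×0.012/0.26 = 10.20 m/d, t = 124/10.20 = 12.16 d
t(silty sand) / t(clean gravel) = 2631/12.16 = 216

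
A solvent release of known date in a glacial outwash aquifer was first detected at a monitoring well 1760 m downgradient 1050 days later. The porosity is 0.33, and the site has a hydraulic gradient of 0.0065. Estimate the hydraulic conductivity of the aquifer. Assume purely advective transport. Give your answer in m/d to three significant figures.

v = L / t = 1760 / 1050 = 1.676 m/d
K = v · n / i = 1.676 × 0.33 / 0.0065 = 85.1 m/d

85.1 m/d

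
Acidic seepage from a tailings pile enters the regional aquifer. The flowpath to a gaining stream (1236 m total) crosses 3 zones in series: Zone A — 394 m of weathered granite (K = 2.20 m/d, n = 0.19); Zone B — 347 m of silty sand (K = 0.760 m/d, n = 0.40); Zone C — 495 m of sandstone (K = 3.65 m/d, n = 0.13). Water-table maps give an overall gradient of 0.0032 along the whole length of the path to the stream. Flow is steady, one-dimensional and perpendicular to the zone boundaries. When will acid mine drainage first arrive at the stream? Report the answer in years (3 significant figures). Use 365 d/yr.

Steady 1-D flow in series ⇒ the Darcy flux q is identical in every zone and the zone head losses add (resistances L/K in series).
Σ(L/K) = 394/2.20 + 347/0.760 + 495/3.65 = 179.1 + 456.6 + 135.6 = 771.3 d
K_eq = L_total / Σ(L/K) = 1236 / 771.3 = 1.603 m/d
q = K_eq · i = 1.603 × 0.0032 = 0.005128 m/d (same in every zone)
Zone A: v = q/n = 0.005128/0.19 = 0.02699 m/d → t_A = 394/0.02699 = 14600 d
Zone B: v = q/n = 0.005128/0.40 = 0.01282 m/d → t_B = 347/0.01282 = 27070 d
Zone C: v = q/n = 0.005128/0.13 = 0.03945 m/d → t_C = 495/0.03945 = 12550 d
Total t = 14600 + 27070 + 12550 = 54210 d
   = 54210 / 365 = 149 yr

149 years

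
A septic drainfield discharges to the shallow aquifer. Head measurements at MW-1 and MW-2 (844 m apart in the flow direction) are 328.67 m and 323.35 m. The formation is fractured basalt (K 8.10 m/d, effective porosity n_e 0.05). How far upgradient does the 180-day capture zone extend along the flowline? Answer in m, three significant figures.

184 m

Hydraulic gradient i = (328.67 − 323.35) / 844 = 5.32 / 844 = 0.006303
Specific discharge q = 8.10 × 0.006303 = 0.05106 m/d
v = Ki/n = 8.10·0.006303/0.05 = 1.021 m/d
L = v × T = 1.021 × 180 = 183.8 m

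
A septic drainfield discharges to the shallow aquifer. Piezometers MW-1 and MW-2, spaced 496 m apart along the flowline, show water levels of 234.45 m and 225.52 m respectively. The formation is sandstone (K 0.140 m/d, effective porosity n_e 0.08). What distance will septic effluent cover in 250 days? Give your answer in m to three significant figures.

7.88 m

Hydraulic gradient i = (234.45 − 225.52) / 496 = 8.93 / 496 = 0.01800
Darcy flux q = K·i = 0.140 × 0.01800 = 0.002521 m/d
Seepage velocity v = q / n = 0.002521 / 0.08 = 0.03151 m/d
L = v × T = 0.03151 × 250 = 7.877 m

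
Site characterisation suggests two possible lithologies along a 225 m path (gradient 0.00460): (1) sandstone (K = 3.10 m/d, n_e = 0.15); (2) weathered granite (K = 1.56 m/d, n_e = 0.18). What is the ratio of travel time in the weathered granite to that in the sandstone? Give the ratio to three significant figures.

Unit 1 (sandstone): v = 3.10×0.0046/0.15 = 0.09507 m/d, t = 225/0.09507 = 2367 d
Unit 2 (weathered granite): v = 1.56×0.0046/0.18 = 0.03987 m/d, t = 225/0.03987 = 5644 d
t(weathered granite) / t(sandstone) = 5644/2367 = 2.38

2.38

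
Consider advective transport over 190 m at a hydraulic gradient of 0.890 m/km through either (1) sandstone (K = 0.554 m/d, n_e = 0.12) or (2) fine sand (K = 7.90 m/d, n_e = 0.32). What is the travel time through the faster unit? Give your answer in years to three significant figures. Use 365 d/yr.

23.7 years

Unit 1 (sandstone): v = 0.554×8.9e-4/0.12 = 0.004109 m/d, t = 190/0.004109 = 46240 d
Unit 2 (fine sand): v = 7.90×8.9e-4/0.32 = 0.02197 m/d, t = 190/0.02197 = 8647 d
Faster: 8647 d / 365 = 23.7 yr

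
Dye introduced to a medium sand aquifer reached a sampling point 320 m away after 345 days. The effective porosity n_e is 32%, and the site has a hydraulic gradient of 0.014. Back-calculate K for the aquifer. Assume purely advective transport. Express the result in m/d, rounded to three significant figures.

v = L / t = 320 / 345 = 0.9275 m/d
K = v · n / i = 0.9275 × 0.32 / 0.014 = 21.2 m/d

21.2 m/d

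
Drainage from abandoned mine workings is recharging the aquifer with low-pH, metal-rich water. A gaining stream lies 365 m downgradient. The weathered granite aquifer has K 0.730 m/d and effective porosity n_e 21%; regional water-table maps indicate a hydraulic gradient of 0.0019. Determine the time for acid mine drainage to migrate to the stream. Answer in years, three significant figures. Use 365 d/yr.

151 years

Specific discharge q = 0.730 × 0.0019 = 0.001387 m/d
Average linear velocity = 0.001387 / 0.21 = 0.006605 m/d
t = L / v = 365 / 0.006605 = 55260 d
   = 55260 / 365 = 151 yr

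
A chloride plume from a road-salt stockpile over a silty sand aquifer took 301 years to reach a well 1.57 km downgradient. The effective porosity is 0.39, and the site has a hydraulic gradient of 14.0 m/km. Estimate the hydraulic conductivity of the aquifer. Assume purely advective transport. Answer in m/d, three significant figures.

0.398 m/d

t = 301 years = 109900 d
L = 1.57 km = 1570 m
v = L / t = 1570 / 109900 = 0.01429 m/d
K = v · n / i = 0.01429 × 0.39 / 0.014 = 0.398 m/d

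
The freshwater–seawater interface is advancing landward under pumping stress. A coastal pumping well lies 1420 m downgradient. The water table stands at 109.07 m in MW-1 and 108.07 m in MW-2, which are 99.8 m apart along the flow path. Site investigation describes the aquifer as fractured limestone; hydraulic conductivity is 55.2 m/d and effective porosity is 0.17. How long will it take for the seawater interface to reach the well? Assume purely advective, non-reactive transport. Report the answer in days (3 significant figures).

Hydraulic gradient i = (109.07 − 108.07) / 99.8 = 1.00 / 99.8 = 0.01002
Darcy flux q = K·i = 55.2 × 0.01002 = 0.5531 m/d
v = Ki/n = 55.2·0.01002/0.17 = 3.254 m/d
t = L / v = 1420 / 3.254 = 436.4 d

436 days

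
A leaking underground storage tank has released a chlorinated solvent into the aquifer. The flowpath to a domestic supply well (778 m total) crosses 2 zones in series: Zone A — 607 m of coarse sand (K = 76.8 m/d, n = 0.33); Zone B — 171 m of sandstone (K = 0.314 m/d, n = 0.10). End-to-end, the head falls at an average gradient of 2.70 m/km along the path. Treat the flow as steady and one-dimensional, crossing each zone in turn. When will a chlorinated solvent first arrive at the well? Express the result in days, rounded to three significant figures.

Steady 1-D flow in series ⇒ the Darcy flux q is identical in every zone and the zone head losses add (resistances L/K in series).
Σ(L/K) = 607/76.8 + 171/0.314 = 7.904 + 544.6 = 552.5 d
K_eq = L_total / Σ(L/K) = 778 / 552.5 = 1.408 m/d
q = K_eq · i = 1.408 × 0.0027 = 0.003802 m/d (same in every zone)
Zone A: v = q/n = 0.003802/0.33 = 0.01152 m/d → t_A = 607/0.01152 = 52680 d
Zone B: v = q/n = 0.003802/0.10 = 0.03802 m/d → t_B = 171/0.03802 = 4498 d
Total t = 52680 + 4498 = 57180 d

57200 days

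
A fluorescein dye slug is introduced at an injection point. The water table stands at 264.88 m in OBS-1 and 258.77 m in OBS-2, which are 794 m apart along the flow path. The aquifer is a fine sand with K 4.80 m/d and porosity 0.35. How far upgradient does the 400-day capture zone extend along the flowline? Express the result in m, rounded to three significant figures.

Hydraulic gradient i = (264.88 − 258.77) / 794 = 6.11 / 794 = 0.007695
Darcy flux q = K·i = 4.80 × 0.007695 = 0.03694 m/d
Average linear velocity = 0.03694 / 0.35 = 0.1055 m/d
L = v × T = 0.1055 × 400 = 42.21 m

42.2 m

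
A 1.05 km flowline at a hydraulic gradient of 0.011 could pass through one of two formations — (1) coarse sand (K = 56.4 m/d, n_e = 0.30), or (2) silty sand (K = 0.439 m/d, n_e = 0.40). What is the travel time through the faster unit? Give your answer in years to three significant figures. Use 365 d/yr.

Unit 1 (coarse sand): v = 56.4×0.011/0.30 = 2.068 m/d, t = 1050/2.068 = 507.7 d
Unit 2 (silty sand): v = 0.439×0.011/0.40 = 0.01207 m/d, t = 1050/0.01207 = 86970 d
Faster: 507.7 d / 365 = 1.39 yr

1.39 years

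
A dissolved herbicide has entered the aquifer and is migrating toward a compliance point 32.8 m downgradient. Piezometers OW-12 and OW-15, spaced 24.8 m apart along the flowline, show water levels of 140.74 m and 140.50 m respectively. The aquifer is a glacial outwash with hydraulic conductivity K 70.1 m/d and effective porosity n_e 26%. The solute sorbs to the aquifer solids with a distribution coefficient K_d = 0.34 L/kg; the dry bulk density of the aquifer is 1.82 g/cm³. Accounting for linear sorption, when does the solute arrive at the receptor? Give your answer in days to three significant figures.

42.5 days

Hydraulic gradient i = (140.74 − 140.50) / 24.8 = 0.24 / 24.8 = 0.009677
q = Ki = 70.1 × 0.009677 = 0.6784 m/d
Seepage velocity v = q / n = 0.6784 / 0.26 = 2.609 m/d
Retardation R = 1 + ρ_b·K_d/n = 1 + 1.82×0.34/0.26 = 3.380
Contaminant velocity v_c = v/R = 2.609/3.380 = 0.7719 m/d
t = L/v_c = 32.8/0.7719 = 42.49 d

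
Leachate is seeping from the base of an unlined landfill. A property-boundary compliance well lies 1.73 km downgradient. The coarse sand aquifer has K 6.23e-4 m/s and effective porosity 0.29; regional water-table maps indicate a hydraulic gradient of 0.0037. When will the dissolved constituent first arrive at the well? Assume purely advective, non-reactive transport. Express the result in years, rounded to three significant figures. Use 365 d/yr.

6.90 years

K = 6.23e-4 m/s × 86400 s/d = 53.83 m/d
q = Ki = 53.83 × 0.0037 = 0.1992 m/d
Seepage velocity v = q / n = 0.1992 / 0.29 = 0.6868 m/d
L = 1.73 km = 1730 m
t = L / v = 1730 / 0.6868 = 2519 d
   = 2519 / 365 = 6.90 yr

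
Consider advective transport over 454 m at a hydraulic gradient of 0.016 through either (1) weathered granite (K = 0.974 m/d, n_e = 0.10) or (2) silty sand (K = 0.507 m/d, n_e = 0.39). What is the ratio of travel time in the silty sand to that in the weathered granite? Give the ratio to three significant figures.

Unit 1 (weathered granite): v = 0.974×0.016/0.10 = 0.1558 m/d, t = 454/0.1558 = 2913 d
Unit 2 (silty sand): v = 0.507×0.016/0.39 = 0.02080 m/d, t = 454/0.02080 = 21830 d
t(silty sand) / t(weathered granite) = 21830/2913 = 7.49

7.49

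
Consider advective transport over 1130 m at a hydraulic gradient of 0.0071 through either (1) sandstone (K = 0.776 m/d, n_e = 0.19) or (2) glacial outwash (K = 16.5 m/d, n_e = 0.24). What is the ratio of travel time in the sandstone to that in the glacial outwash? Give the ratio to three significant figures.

16.8

Unit 1 (sandstone): v = 0.776×0.0071/0.19 = 0.02900 m/d, t = 1130/0.02900 = 38970 d
Unit 2 (glacial outwash): v = 16.5×0.0071/0.24 = 0.4881 m/d, t = 1130/0.4881 = 2315 d
t(sandstone) / t(glacial outwash) = 38970/2315 = 16.8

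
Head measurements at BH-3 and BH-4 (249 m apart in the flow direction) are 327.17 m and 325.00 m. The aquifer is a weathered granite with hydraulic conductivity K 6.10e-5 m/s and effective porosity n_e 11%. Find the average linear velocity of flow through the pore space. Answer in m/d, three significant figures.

Hydraulic gradient i = (327.17 − 325.00) / 249 = 2.17 / 249 = 0.008715
K = 6.10e-5 m/s × 86400 s/d = 5.270 m/d
Specific discharge q = 5.270 × 0.008715 = 0.04593 m/d
v_s = q/n_e = 0.04593/0.11 = 0.4176 m/d

0.418 m/d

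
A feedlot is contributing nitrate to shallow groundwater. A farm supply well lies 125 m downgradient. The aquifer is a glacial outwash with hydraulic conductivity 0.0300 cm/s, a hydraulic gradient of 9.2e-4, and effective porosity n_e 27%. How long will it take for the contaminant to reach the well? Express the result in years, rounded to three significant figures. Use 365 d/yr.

K = 0.0300 cm/s × 864 = 25.92 m/d
q = Ki = 25.92 × 9.2e-4 = 0.02385 m/d
Seepage velocity v = q / n = 0.02385 / 0.27 = 0.08832 m/d
t = L / v = 125 / 0.08832 = 1415 d
   = 1415 / 365 = 3.88 yr

3.88 years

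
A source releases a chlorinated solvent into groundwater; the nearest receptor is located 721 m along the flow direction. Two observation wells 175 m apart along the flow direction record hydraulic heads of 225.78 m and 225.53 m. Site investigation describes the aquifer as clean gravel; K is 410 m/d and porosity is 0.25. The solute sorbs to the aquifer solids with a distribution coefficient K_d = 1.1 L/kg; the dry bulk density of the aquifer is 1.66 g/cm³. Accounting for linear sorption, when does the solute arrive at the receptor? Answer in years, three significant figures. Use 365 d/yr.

7.00 years

Hydraulic gradient i = (225.78 − 225.53) / 175 = 0.25 / 175 = 0.001429
Darcy flux q = K·i = 410 × 0.001429 = 0.5857 m/d
v_s = q/n_e = 0.5857/0.25 = 2.343 m/d
Retardation R = 1 + ρ_b·K_d/n = 1 + 1.66×1.1/0.25 = 8.304
Contaminant velocity v_c = v/R = 2.343/8.304 = 0.2821 m/d
t = L/v_c = 721/0.2821 = 2556 d
   = 2556/365 = 7.00 yr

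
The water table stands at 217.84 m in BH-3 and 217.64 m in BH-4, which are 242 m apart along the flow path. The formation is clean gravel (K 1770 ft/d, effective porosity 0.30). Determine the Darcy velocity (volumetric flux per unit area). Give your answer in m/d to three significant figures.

0.446 m/d

Hydraulic gradient i = (217.84 − 217.64) / 242 = 0.20 / 242 = 8.264e-4
K = 1770 ft/d × 0.3048 = 539.5 m/d
Darcy flux q = K·i = 539.5 × 8.264e-4 = 0.4459 m/d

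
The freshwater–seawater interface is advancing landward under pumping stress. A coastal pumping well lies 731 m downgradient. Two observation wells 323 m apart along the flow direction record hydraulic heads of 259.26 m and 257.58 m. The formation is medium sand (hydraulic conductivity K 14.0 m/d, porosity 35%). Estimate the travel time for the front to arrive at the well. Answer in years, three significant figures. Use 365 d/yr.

9.63 years

Hydraulic gradient i = (259.26 − 257.58) / 323 = 1.68 / 323 = 0.005201
Specific discharge q = 14.0 × 0.005201 = 0.07282 m/d
Average linear velocity = 0.07282 / 0.35 = 0.2080 m/d
t = L / v = 731 / 0.2080 = 3514 d
   = 3514 / 365 = 9.63 yr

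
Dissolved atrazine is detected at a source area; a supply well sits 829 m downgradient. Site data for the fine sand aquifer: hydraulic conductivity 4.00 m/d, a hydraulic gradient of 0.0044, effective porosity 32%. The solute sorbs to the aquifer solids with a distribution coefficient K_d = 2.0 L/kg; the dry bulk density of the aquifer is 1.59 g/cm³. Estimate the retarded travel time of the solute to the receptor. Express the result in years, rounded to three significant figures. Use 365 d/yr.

452 years

q = Ki = 4.00 × 0.0044 = 0.01760 m/d
Seepage velocity v = q / n = 0.01760 / 0.32 = 0.05500 m/d
Retardation R = 1 + ρ_b·K_d/n = 1 + 1.59×2.0/0.32 = 10.94
Contaminant velocity v_c = v/R = 0.05500/10.94 = 0.005029 m/d
t = L/v_c = 829/0.005029 = 164900 d
   = 164900/365 = 452 yr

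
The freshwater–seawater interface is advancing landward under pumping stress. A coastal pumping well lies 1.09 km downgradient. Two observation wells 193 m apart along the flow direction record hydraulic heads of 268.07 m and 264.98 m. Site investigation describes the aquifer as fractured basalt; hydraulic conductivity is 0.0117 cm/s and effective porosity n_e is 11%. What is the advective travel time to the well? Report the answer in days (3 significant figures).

Hydraulic gradient i = (268.07 − 264.98) / 193 = 3.09 / 193 = 0.01601
K = 0.0117 cm/s × 864 = 10.11 m/d
Darcy flux q = K·i = 10.11 × 0.01601 = 0.1618 m/d
Average linear velocity = 0.1618 / 0.11 = 1.471 m/d
L = 1.09 km = 1090 m
t = L / v = 1090 / 1.471 = 740.8 d

741 days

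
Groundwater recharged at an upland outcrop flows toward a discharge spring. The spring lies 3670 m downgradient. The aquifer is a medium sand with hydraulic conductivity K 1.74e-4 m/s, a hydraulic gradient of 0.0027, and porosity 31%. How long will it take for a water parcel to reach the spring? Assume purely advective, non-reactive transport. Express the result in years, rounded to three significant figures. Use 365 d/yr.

76.8 years

K = 1.74e-4 m/s × 86400 s/d = 15.03 m/d
Darcy flux q = K·i = 15.03 × 0.0027 = 0.04059 m/d
Seepage velocity v = q / n = 0.04059 / 0.31 = 0.1309 m/d
t = L / v = 3670 / 0.1309 = 28030 d
   = 28030 / 365 = 76.8 yr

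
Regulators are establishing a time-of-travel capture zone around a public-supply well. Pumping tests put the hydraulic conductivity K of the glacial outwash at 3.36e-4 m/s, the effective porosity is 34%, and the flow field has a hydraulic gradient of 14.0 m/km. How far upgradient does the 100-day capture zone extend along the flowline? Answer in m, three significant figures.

K = 3.36e-4 m/s × 86400 s/d = 29.03 m/d
Darcy flux q = K·i = 29.03 × 0.014 = 0.4064 m/d
v = Ki/n = 29.03·0.014/0.34 = 1.195 m/d
L = v × T = 1.195 × 100 = 119.5 m

120 m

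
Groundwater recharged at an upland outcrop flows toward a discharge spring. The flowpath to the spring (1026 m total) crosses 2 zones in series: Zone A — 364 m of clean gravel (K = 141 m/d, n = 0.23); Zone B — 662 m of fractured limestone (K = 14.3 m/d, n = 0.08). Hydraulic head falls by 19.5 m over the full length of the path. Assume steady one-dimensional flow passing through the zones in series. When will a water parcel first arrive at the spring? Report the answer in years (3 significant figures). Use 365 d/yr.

Continuity: the same q passes through each zone, so ΔH = q·Σ(L_j/K_j) — the zones act as resistances in series.
Σ(L/K) = 364/141 + 662/14.3 = 2.582 + 46.29 = 48.88 d
q = ΔH / Σ(L/K) = 19.5 / 48.88 = 0.3990 m/d (same in every zone)
Zone A: v = q/n = 0.3990/0.23 = 1.735 m/d → t_A = 364/1.735 = 209.8 d
Zone B: v = q/n = 0.3990/0.08 = 4.987 m/d → t_B = 662/4.987 = 132.7 d
Total t = 209.8 + 132.7 = 342.6 d
   = 342.6 / 365 = 0.939 yr

0.939 years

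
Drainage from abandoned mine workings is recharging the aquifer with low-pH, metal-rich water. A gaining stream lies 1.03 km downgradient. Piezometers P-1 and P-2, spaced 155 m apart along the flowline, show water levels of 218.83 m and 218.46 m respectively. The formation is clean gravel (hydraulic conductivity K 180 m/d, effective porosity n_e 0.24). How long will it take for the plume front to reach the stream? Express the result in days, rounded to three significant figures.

575 days

Hydraulic gradient i = (218.83 − 218.46) / 155 = 0.37 / 155 = 0.002387
Darcy flux q = K·i = 180 × 0.002387 = 0.4297 m/d
Average linear velocity = 0.4297 / 0.24 = 1.790 m/d
L = 1.03 km = 1030 m
t = L / v = 1030 / 1.790 = 575.3 d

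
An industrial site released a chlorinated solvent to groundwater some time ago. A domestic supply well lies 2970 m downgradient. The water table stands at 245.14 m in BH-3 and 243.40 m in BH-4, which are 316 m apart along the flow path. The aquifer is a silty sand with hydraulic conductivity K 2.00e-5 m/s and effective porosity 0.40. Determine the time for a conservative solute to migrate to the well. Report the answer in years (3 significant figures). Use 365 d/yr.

342 years

Hydraulic gradient i = (245.14 − 243.40) / 316 = 1.74 / 316 = 0.005506
K = 2.00e-5 m/s × 86400 s/d = 1.728 m/d
Specific discharge q = 1.728 × 0.005506 = 0.009515 m/d
Seepage velocity v = q / n = 0.009515 / 0.40 = 0.02379 m/d
t = L / v = 2970 / 0.02379 = 124900 d
   = 124900 / 365 = 342 yr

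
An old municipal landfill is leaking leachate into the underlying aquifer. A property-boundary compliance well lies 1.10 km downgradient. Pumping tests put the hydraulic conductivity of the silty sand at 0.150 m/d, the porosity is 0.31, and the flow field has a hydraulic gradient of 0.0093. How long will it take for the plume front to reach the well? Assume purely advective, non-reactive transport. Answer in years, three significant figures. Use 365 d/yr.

670 years

q = Ki = 0.150 × 0.0093 = 0.001395 m/d
Seepage velocity v = q / n = 0.001395 / 0.31 = 0.004500 m/d
L = 1.10 km = 1100 m
t = L / v = 1100 / 0.004500 = 244400 d
   = 244400 / 365 = 670 yr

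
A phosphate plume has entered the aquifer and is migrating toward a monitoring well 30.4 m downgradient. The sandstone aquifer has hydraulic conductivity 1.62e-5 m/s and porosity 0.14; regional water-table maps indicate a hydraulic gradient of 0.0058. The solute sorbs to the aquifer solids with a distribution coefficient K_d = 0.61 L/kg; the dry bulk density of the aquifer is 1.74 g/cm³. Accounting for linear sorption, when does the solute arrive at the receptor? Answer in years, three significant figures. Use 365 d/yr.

12.3 years

K = 1.62e-5 m/s × 86400 s/d = 1.400 m/d
q = Ki = 1.400 × 0.0058 = 0.008118 m/d
Seepage velocity v = q / n = 0.008118 / 0.14 = 0.05799 m/d
Retardation R = 1 + ρ_b·K_d/n = 1 + 1.74×0.61/0.14 = 8.581
Contaminant velocity v_c = v/R = 0.05799/8.581 = 0.006757 m/d
t = L/v_c = 30.4/0.006757 = 4499 d
   = 4499/365 = 12.3 yr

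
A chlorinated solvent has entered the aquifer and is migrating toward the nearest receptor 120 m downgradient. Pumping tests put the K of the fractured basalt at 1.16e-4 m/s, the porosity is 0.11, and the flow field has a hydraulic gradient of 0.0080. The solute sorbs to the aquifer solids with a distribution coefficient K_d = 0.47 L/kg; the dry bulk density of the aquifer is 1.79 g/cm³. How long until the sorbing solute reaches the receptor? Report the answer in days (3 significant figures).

1420 days

K = 1.16e-4 m/s × 86400 s/d = 10.02 m/d
q = Ki = 10.02 × 0.0080 = 0.08018 m/d
v = Ki/n = 10.02·0.0080/0.11 = 0.7289 m/d
Retardation R = 1 + ρ_b·K_d/n = 1 + 1.79×0.47/0.11 = 8.648
Contaminant velocity v_c = v/R = 0.7289/8.648 = 0.08428 m/d
t = L/v_c = 120/0.08428 = 1424 d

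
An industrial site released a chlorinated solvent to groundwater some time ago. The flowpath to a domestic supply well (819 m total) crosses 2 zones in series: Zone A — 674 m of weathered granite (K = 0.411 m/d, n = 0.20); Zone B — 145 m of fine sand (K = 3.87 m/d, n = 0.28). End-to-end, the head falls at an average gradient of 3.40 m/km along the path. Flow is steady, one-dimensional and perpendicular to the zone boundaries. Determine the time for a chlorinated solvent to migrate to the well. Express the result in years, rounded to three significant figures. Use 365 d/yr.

Continuity: the same q passes through each zone, so ΔH = q·Σ(L_j/K_j) — the zones act as resistances in series.
Σ(L/K) = 674/0.411 + 145/3.87 = 1640 + 37.47 = 1677 d
K_eq = L_total / Σ(L/K) = 819 / 1677 = 0.4883 m/d
q = K_eq · i = 0.4883 × 0.0034 = 0.001660 m/d (same in every zone)
Zone A: v = q/n = 0.001660/0.20 = 0.008300 m/d → t_A = 674/0.008300 = 81200 d
Zone B: v = q/n = 0.001660/0.28 = 0.005929 m/d → t_B = 145/0.005929 = 24460 d
Total t = 81200 + 24460 = 105700 d
   = 105700 / 365 = 289 yr

289 years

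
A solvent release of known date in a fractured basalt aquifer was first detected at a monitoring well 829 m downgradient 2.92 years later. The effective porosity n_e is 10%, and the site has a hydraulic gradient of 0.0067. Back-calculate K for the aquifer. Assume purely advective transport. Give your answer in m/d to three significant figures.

t = 2.92 years = 1066 d
v = L / t = 829 / 1066 = 0.7778 m/d
K = v · n / i = 0.7778 × 0.10 / 0.0067 = 11.6 m/d

11.6 m/d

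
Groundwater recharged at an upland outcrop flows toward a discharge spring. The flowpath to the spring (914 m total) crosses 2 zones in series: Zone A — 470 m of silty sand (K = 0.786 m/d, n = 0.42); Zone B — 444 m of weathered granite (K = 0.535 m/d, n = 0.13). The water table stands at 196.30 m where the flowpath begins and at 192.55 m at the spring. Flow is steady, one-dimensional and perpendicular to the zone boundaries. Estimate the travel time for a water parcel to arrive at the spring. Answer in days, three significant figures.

97100 days

Total head drop ΔH = 196.30 − 192.55 = 3.75 m
Steady 1-D flow in series ⇒ the Darcy flux q is identical in every zone and the zone head losses add (resistances L/K in series).
Σ(L/K) = 470/0.786 + 444/0.535 = 598.0 + 829.9 = 1428 d
q = ΔH / Σ(L/K) = 3.75 / 1428 = 0.002626 m/d (same in every zone)
Zone A: v = q/n = 0.002626/0.42 = 0.006253 m/d → t_A = 470/0.006253 = 75160 d
Zone B: v = q/n = 0.002626/0.13 = 0.02020 m/d → t_B = 444/0.02020 = 21980 d
Total t = 75160 + 21980 = 97140 d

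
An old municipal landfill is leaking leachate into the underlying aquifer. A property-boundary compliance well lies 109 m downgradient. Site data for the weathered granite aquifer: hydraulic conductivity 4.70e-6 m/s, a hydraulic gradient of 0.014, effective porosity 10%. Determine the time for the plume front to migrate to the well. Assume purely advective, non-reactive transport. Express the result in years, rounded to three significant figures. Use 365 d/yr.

5.25 years

K = 4.70e-6 m/s × 86400 s/d = 0.4061 m/d
q = Ki = 0.4061 × 0.014 = 0.005685 m/d
v_s = q/n_e = 0.005685/0.10 = 0.05685 m/d
t = L / v = 109 / 0.05685 = 1917 d
   = 1917 / 365 = 5.25 yr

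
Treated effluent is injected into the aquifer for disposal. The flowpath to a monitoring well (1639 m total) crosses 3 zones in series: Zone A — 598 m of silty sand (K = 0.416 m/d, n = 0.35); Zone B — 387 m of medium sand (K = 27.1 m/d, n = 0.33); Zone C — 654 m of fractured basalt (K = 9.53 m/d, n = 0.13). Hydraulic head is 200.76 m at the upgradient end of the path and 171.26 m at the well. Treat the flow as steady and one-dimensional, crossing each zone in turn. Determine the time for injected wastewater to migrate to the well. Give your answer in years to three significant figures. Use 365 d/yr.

Total head drop ΔH = 200.76 − 171.26 = 29.50 m
Continuity: the same q passes through each zone, so ΔH = q·Σ(L_j/K_j) — the zones act as resistances in series.
Σ(L/K) = 598/0.416 + 387/27.1 + 654/9.53 = 1438 + 14.28 + 68.63 = 1520 d
q = ΔH / Σ(L/K) = 29.50 / 1520 = 0.01940 m/d (same in every zone)
Zone A: v = q/n = 0.01940/0.35 = 0.05544 m/d → t_A = 598/0.05544 = 10790 d
Zone B: v = q/n = 0.01940/0.33 = 0.05880 m/d → t_B = 387/0.05880 = 6582 d
Zone C: v = q/n = 0.01940/0.13 = 0.1493 m/d → t_C = 654/0.1493 = 4382 d
Total t = 10790 + 6582 + 4382 = 21750 d
   = 21750 / 365 = 59.6 yr

59.6 years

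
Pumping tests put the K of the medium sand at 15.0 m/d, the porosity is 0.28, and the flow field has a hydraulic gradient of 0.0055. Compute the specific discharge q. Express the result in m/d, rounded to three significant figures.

0.0825 m/d

q = Ki = 15.0 × 0.0055 = 0.08250 m/d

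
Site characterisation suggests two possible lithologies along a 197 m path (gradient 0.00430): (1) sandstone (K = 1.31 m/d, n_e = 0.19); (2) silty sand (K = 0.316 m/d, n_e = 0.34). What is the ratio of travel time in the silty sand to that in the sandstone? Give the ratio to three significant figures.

7.42

Unit 1 (sandstone): v = 1.31×0.0043/0.19 = 0.02965 m/d, t = 197/0.02965 = 6645 d
Unit 2 (silty sand): v = 0.316×0.0043/0.34 = 0.003996 m/d, t = 197/0.003996 = 49290 d
t(silty sand) / t(sandstone) = 49290/6645 = 7.42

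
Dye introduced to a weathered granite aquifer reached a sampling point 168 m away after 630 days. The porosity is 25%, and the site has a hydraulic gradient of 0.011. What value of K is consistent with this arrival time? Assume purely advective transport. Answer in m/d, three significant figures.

6.06 m/d

v = L / t = 168 / 630 = 0.2667 m/d
K = v · n / i = 0.2667 × 0.25 / 0.011 = 6.06 m/d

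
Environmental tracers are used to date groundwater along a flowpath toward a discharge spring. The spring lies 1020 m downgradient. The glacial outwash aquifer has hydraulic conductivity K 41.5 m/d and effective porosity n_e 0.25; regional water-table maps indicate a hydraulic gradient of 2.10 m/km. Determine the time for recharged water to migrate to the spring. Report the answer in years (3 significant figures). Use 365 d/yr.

q = Ki = 41.5 × 0.0021 = 0.08715 m/d
v = Ki/n = 41.5·0.0021/0.25 = 0.3486 m/d
t = L / v = 1020 / 0.3486 = 2926 d
   = 2926 / 365 = 8.02 yr

8.02 years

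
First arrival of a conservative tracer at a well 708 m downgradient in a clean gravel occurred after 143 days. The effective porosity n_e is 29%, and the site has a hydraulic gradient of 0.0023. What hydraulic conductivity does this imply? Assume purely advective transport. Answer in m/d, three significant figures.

v = L / t = 708 / 143 = 4.951 m/d
K = v · n / i = 4.951 × 0.29 / 0.0023 = 624 m/d

624 m/d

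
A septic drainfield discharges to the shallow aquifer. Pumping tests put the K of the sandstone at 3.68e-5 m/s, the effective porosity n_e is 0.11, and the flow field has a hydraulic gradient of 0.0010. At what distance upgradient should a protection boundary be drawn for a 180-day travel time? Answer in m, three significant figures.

5.20 m

K = 3.68e-5 m/s × 86400 s/d = 3.180 m/d
Specific discharge q = 3.180 × 0.0010 = 0.003180 m/d
v_s = q/n_e = 0.003180/0.11 = 0.02890 m/d
L = v × T = 0.02890 × 180 = 5.203 m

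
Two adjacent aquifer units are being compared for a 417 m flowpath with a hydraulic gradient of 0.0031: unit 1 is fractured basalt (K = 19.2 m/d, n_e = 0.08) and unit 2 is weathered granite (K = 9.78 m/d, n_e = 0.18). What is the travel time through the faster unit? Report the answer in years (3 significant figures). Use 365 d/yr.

Unit 1 (fractured basalt): v = 19.2×0.0031/0.08 = 0.7440 m/d, t = 417/0.7440 = 560.5 d
Unit 2 (weathered granite): v = 9.78×0.0031/0.18 = 0.1684 m/d, t = 417/0.1684 = 2476 d
Faster: 560.5 d / 365 = 1.54 yr

1.54 years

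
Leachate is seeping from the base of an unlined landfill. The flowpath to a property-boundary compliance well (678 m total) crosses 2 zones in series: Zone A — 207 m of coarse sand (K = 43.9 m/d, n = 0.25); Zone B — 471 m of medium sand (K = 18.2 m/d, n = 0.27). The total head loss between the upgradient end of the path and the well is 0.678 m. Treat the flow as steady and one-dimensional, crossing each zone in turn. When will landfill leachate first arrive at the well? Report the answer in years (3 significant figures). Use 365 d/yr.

Continuity: the same q passes through each zone, so ΔH = q·Σ(L_j/K_j) — the zones act as resistances in series.
Σ(L/K) = 207/43.9 + 471/18.2 = 4.715 + 25.88 = 30.59 d
q = ΔH / Σ(L/K) = 0.678 / 30.59 = 0.02216 m/d (same in every zone)
Zone A: v = q/n = 0.02216/0.25 = 0.08864 m/d → t_A = 207/0.08864 = 2335 d
Zone B: v = q/n = 0.02216/0.27 = 0.08208 m/d → t_B = 471/0.08208 = 5738 d
Total t = 2335 + 5738 = 8074 d
   = 8074 / 365 = 22.1 yr

22.1 years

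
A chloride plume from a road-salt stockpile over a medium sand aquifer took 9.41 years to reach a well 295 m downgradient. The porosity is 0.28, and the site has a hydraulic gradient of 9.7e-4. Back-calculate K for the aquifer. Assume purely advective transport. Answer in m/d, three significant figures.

t = 9.41 years = 3435 d
v = L / t = 295 / 3435 = 0.08589 m/d
K = v · n / i = 0.08589 × 0.28 / 9.7e-4 = 24.8 m/d

24.8 m/d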